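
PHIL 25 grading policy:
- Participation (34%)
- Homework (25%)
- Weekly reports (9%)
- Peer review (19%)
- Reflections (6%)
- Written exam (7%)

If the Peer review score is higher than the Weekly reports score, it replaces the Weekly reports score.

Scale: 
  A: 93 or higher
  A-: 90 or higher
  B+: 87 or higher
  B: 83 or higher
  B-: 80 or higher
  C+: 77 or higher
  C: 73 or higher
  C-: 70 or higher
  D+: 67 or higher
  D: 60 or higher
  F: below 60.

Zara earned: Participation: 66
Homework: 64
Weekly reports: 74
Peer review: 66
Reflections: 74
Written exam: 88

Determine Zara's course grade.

Peer review (66) ≤ Weekly reports (74), so Weekly reports stays at 74.
Weighted total:
  Participation 66 × 0.34 = 22.44
  Homework 64 × 0.25 = 16
  Weekly reports 74 × 0.09 = 6.66
  Peer review 66 × 0.19 = 12.54
  Reflections 74 × 0.06 = 4.44
  Written exam 88 × 0.07 = 6.16
Sum = 68.24
68.24 is ≥ 67 and < 70 → D+

D+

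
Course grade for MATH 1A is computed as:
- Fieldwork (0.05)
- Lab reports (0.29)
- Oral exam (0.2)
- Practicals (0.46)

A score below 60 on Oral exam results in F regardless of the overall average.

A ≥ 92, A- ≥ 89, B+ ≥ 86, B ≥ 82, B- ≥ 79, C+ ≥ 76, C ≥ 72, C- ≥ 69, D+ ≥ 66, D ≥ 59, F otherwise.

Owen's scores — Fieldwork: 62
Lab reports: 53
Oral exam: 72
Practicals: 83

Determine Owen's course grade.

Oral exam score 72 ≥ 60: minimum met.
Weighted total:
  Fieldwork 62 × 0.05 = 3.1
  Lab reports 53 × 0.29 = 15.37
  Oral exam 72 × 0.2 = 14.4
  Practicals 83 × 0.46 = 38.18
Sum = 71.05
71.05 is ≥ 69 and < 72 → C-

C-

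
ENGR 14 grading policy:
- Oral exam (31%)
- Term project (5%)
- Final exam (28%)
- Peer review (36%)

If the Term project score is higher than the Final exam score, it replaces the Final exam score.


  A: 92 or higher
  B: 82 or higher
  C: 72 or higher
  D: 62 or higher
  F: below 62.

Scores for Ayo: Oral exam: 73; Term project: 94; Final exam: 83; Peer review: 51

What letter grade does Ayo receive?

Term project (94) > Final exam (83), so Final exam counts as 94.
Weighted total:
  Oral exam 73 × 0.31 = 22.63
  Term project 94 × 0.05 = 4.7
  Final exam 94 × 0.28 = 26.32
  Peer review 51 × 0.36 = 18.36
Sum = 72.01
72.01 is ≥ 72 and < 82 → C

C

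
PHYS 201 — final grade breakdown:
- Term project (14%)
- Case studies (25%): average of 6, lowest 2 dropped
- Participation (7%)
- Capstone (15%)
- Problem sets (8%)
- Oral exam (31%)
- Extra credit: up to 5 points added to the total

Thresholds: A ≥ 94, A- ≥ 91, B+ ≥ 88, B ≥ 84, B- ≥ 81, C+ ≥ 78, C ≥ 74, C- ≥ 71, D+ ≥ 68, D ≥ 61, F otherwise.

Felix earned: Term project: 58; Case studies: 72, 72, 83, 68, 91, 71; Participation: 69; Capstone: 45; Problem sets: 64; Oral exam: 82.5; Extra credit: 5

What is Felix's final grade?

Case studies: drop 68, 71 → average of remaining 4 = 318/4 = 79.5
Weighted total:
  Term project 58 × 0.14 = 8.12
  Case studies 79.5 × 0.25 = 19.875
  Participation 69 × 0.07 = 4.83
  Capstone 45 × 0.15 = 6.75
  Problem sets 64 × 0.08 = 5.12
  Oral exam 82.5 × 0.31 = 25.575
Sum = 70.27
Extra credit: 70.27 + 5 = 75.27
75.27 is ≥ 74 and < 78 → C

C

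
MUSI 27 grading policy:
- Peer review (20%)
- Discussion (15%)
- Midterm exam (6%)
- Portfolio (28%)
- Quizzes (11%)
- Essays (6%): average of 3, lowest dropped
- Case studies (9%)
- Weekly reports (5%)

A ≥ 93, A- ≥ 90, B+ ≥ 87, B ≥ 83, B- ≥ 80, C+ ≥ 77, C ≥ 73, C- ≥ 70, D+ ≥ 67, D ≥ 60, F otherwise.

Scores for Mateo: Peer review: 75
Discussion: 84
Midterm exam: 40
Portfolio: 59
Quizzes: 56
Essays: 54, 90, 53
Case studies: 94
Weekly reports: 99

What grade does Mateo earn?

C-

Essays: drop 53 → average of remaining 2 = 144/2 = 72
Weighted total:
  Peer review 75 × 0.2 = 15
  Discussion 84 × 0.15 = 12.6
  Midterm exam 40 × 0.06 = 2.4
  Portfolio 59 × 0.28 = 16.52
  Quizzes 56 × 0.11 = 6.16
  Essays 72 × 0.06 = 4.32
  Case studies 94 × 0.09 = 8.46
  Weekly reports 99 × 0.05 = 4.95
Sum = 70.41
70.41 is ≥ 70 and < 73 → C-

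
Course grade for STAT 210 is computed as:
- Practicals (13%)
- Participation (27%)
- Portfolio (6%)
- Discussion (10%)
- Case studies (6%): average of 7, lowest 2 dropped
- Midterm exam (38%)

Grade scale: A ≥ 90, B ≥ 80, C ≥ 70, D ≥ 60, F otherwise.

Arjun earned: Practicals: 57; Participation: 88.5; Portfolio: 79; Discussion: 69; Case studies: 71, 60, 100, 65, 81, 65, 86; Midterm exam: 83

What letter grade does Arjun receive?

C

Case studies: drop 60, 65 → average of remaining 5 = 403/5 = 80.6
Weighted total:
  Practicals 57 × 0.13 = 7.41
  Participation 88.5 × 0.27 = 23.895
  Portfolio 79 × 0.06 = 4.74
  Discussion 69 × 0.1 = 6.9
  Case studies 80.6 × 0.06 = 4.836
  Midterm exam 83 × 0.38 = 31.54
Sum = 79.321
79.321 is ≥ 70 and < 80 → C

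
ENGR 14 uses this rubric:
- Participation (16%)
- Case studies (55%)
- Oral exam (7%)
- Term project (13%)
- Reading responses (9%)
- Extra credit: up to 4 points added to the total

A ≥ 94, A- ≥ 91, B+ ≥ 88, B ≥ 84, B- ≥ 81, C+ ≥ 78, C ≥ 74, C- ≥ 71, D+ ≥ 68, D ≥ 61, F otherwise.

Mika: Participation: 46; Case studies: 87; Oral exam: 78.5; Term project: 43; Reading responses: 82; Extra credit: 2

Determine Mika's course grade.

Weighted total:
  Participation 46 × 0.16 = 7.36
  Case studies 87 × 0.55 = 47.85
  Oral exam 78.5 × 0.07 = 5.495
  Term project 43 × 0.13 = 5.59
  Reading responses 82 × 0.09 = 7.38
Sum = 73.675
Extra credit: 73.675 + 2 = 75.675
75.675 is ≥ 74 and < 78 → C

C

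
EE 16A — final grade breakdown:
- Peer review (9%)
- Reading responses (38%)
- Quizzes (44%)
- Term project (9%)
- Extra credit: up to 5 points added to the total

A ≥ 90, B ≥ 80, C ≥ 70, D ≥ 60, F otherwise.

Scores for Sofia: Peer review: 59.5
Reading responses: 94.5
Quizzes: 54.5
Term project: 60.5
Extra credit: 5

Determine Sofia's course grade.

Weighted total:
  Peer review 59.5 × 0.09 = 5.355
  Reading responses 94.5 × 0.38 = 35.91
  Quizzes 54.5 × 0.44 = 23.98
  Term project 60.5 × 0.09 = 5.445
Sum = 70.69
Extra credit: 70.69 + 5 = 75.69
75.69 is ≥ 70 and < 80 → C

C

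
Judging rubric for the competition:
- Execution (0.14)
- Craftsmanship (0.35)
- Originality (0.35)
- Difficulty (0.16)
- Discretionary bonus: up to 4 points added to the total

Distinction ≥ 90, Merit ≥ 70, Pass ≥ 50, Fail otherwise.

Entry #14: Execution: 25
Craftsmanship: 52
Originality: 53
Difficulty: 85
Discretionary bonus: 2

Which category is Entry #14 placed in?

Weighted total:
  Execution 25 × 0.14 = 3.5
  Craftsmanship 52 × 0.35 = 18.2
  Originality 53 × 0.35 = 18.55
  Difficulty 85 × 0.16 = 13.6
Sum = 53.85
Discretionary bonus: 53.85 + 2 = 55.85
55.85 is ≥ 50 and < 70 → Pass

Pass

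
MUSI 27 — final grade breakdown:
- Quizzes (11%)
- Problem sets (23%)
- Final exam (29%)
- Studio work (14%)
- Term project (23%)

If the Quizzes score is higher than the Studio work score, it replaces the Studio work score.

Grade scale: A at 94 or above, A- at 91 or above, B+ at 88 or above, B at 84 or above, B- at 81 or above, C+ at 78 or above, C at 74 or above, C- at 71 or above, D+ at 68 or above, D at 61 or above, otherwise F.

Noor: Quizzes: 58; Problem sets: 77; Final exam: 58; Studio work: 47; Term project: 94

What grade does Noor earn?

D+

Quizzes (58) > Studio work (47), so Studio work counts as 58.
Weighted total:
  Quizzes 58 × 0.11 = 6.38
  Problem sets 77 × 0.23 = 17.71
  Final exam 58 × 0.29 = 16.82
  Studio work 58 × 0.14 = 8.12
  Term project 94 × 0.23 = 21.62
Sum = 70.65
70.65 is ≥ 68 and < 71 → D+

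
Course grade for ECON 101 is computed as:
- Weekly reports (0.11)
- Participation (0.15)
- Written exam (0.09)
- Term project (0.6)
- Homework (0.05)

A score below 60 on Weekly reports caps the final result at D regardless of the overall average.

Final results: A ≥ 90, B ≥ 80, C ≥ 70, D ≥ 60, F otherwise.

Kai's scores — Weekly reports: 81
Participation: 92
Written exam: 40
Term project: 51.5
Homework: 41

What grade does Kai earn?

Weekly reports score 81 ≥ 60: minimum met.
Weighted total:
  Weekly reports 81 × 0.11 = 8.91
  Participation 92 × 0.15 = 13.8
  Written exam 40 × 0.09 = 3.6
  Term project 51.5 × 0.6 = 30.9
  Homework 41 × 0.05 = 2.05
Sum = 59.26
59.26 < 60 → F

F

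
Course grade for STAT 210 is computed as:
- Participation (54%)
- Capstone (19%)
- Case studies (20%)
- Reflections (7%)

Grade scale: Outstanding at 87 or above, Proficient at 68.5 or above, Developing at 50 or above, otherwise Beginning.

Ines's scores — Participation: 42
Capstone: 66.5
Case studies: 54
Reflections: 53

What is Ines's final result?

Weighted total:
  Participation 42 × 0.54 = 22.68
  Capstone 66.5 × 0.19 = 12.635
  Case studies 54 × 0.2 = 10.8
  Reflections 53 × 0.07 = 3.71
Sum = 49.825
49.825 < 50 → Beginning

Beginning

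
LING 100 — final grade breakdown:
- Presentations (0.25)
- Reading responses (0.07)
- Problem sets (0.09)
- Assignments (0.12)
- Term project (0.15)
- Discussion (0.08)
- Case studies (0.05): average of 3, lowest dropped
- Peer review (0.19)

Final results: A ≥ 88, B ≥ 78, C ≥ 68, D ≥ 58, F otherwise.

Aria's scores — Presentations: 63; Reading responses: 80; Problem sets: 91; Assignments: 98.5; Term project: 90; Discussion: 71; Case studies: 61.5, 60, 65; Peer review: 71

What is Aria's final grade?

C

Case studies: drop 60 → average of remaining 2 = 126.5/2 = 63.25
Weighted total:
  Presentations 63 × 0.25 = 15.75
  Reading responses 80 × 0.07 = 5.6
  Problem sets 91 × 0.09 = 8.19
  Assignments 98.5 × 0.12 = 11.82
  Term project 90 × 0.15 = 13.5
  Discussion 71 × 0.08 = 5.68
  Case studies 63.25 × 0.05 = 3.1625
  Peer review 71 × 0.19 = 13.49
Sum = 77.1925
77.1925 is ≥ 68 and < 78 → C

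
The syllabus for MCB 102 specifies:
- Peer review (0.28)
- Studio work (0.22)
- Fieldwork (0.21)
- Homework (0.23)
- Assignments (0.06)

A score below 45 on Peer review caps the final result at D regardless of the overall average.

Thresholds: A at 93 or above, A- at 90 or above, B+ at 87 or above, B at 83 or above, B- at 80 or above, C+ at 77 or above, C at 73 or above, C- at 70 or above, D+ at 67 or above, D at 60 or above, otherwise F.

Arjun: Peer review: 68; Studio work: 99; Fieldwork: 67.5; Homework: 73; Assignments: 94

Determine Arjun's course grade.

C+

Peer review score 68 ≥ 45: minimum met.
Weighted total:
  Peer review 68 × 0.28 = 19.04
  Studio work 99 × 0.22 = 21.78
  Fieldwork 67.5 × 0.21 = 14.175
  Homework 73 × 0.23 = 16.79
  Assignments 94 × 0.06 = 5.64
Sum = 77.425
77.425 is ≥ 77 and < 80 → C+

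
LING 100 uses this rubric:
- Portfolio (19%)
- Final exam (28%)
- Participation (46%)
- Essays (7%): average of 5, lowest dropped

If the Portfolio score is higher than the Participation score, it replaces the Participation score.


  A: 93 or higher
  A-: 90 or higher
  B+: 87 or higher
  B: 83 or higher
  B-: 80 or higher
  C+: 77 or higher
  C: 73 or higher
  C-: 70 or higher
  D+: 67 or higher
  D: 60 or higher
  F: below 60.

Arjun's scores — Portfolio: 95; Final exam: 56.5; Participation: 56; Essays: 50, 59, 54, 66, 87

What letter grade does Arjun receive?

B-

Essays: drop 50 → average of remaining 4 = 266/4 = 66.5
Portfolio (95) > Participation (56), so Participation counts as 95.
Weighted total:
  Portfolio 95 × 0.19 = 18.05
  Final exam 56.5 × 0.28 = 15.82
  Participation 95 × 0.46 = 43.7
  Essays 66.5 × 0.07 = 4.655
Sum = 82.225
82.225 is ≥ 80 and < 83 → B-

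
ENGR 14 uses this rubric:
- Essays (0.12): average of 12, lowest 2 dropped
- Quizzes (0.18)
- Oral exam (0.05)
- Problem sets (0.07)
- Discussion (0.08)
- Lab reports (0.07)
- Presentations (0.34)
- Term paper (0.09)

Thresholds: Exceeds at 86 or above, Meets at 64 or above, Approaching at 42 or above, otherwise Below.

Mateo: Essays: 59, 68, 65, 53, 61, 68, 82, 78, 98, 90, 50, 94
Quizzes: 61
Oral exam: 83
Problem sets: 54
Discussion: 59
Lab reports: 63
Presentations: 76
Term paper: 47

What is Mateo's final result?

Meets

Essays: drop 50, 53 → average of remaining 10 = 763/10 = 76.3
Weighted total:
  Essays 76.3 × 0.12 = 9.156
  Quizzes 61 × 0.18 = 10.98
  Oral exam 83 × 0.05 = 4.15
  Problem sets 54 × 0.07 = 3.78
  Discussion 59 × 0.08 = 4.72
  Lab reports 63 × 0.07 = 4.41
  Presentations 76 × 0.34 = 25.84
  Term paper 47 × 0.09 = 4.23
Sum = 67.266
67.266 is ≥ 64 and < 86 → Meets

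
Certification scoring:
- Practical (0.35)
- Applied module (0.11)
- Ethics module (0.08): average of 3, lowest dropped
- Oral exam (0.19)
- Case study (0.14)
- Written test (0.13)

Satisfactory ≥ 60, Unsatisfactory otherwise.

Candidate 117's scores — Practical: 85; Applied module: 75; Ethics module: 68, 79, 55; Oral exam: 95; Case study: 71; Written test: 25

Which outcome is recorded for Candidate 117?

Satisfactory

Ethics module: drop 55 → average of remaining 2 = 147/2 = 73.5
Weighted total:
  Practical 85 × 0.35 = 29.75
  Applied module 75 × 0.11 = 8.25
  Ethics module 73.5 × 0.08 = 5.88
  Oral exam 95 × 0.19 = 18.05
  Case study 71 × 0.14 = 9.94
  Written test 25 × 0.13 = 3.25
Sum = 75.12
75.12 ≥ 60 → Satisfactory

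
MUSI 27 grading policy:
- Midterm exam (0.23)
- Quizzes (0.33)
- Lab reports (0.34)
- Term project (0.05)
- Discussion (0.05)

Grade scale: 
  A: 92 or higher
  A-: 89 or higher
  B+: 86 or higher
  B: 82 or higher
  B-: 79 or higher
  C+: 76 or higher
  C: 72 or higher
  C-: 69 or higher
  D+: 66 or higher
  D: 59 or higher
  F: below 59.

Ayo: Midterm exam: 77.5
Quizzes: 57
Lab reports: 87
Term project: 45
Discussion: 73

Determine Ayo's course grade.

Weighted total:
  Midterm exam 77.5 × 0.23 = 17.825
  Quizzes 57 × 0.33 = 18.81
  Lab reports 87 × 0.34 = 29.58
  Term project 45 × 0.05 = 2.25
  Discussion 73 × 0.05 = 3.65
Sum = 72.115
72.115 is ≥ 72 and < 76 → C

C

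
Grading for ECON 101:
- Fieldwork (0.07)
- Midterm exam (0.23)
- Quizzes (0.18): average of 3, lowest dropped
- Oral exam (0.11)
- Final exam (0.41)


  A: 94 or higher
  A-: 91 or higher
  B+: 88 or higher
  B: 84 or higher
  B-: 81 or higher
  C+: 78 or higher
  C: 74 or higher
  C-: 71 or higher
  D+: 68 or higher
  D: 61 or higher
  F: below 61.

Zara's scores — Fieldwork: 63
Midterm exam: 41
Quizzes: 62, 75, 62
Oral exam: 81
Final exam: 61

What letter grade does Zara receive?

F

Quizzes: drop 62 → average of remaining 2 = 137/2 = 68.5
Weighted total:
  Fieldwork 63 × 0.07 = 4.41
  Midterm exam 41 × 0.23 = 9.43
  Quizzes 68.5 × 0.18 = 12.33
  Oral exam 81 × 0.11 = 8.91
  Final exam 61 × 0.41 = 25.01
Sum = 60.09
60.09 < 61 → F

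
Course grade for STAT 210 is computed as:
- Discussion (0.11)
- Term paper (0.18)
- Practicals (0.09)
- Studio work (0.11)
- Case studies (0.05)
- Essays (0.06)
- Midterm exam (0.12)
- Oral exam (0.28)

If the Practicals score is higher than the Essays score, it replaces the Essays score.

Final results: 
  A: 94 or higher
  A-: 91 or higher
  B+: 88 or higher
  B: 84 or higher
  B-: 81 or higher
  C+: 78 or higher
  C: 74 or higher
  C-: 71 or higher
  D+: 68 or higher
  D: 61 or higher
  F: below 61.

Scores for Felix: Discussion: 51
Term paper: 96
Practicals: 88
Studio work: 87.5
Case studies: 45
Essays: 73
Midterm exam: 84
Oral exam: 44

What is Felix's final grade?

Practicals (88) > Essays (73), so Essays counts as 88.
Weighted total:
  Discussion 51 × 0.11 = 5.61
  Term paper 96 × 0.18 = 17.28
  Practicals 88 × 0.09 = 7.92
  Studio work 87.5 × 0.11 = 9.625
  Case studies 45 × 0.05 = 2.25
  Essays 88 × 0.06 = 5.28
  Midterm exam 84 × 0.12 = 10.08
  Oral exam 44 × 0.28 = 12.32
Sum = 70.365
70.365 is ≥ 68 and < 71 → D+

D+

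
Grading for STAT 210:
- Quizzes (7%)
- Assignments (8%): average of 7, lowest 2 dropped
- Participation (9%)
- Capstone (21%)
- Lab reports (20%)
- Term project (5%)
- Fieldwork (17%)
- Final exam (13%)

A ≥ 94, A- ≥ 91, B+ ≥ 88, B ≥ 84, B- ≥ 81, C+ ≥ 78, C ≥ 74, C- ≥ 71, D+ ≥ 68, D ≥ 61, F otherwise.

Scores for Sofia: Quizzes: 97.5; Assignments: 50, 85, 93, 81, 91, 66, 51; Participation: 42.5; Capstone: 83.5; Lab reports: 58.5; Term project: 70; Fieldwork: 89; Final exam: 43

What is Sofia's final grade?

Assignments: drop 50, 51 → average of remaining 5 = 416/5 = 83.2
Weighted total:
  Quizzes 97.5 × 0.07 = 6.825
  Assignments 83.2 × 0.08 = 6.656
  Participation 42.5 × 0.09 = 3.825
  Capstone 83.5 × 0.21 = 17.535
  Lab reports 58.5 × 0.2 = 11.7
  Term project 70 × 0.05 = 3.5
  Fieldwork 89 × 0.17 = 15.13
  Final exam 43 × 0.13 = 5.59
Sum = 70.761
70.761 is ≥ 68 and < 71 → D+

D+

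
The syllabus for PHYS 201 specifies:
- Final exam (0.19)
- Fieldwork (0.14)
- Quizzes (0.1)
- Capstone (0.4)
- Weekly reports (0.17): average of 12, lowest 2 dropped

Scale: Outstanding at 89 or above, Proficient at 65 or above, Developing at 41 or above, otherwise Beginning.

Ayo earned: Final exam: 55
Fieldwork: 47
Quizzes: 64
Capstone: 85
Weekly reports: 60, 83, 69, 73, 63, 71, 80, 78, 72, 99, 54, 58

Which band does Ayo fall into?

Proficient

Weekly reports: drop 54, 58 → average of remaining 10 = 748/10 = 74.8
Weighted total:
  Final exam 55 × 0.19 = 10.45
  Fieldwork 47 × 0.14 = 6.58
  Quizzes 64 × 0.1 = 6.4
  Capstone 85 × 0.4 = 34
  Weekly reports 74.8 × 0.17 = 12.716
Sum = 70.146
70.146 is ≥ 65 and < 89 → Proficient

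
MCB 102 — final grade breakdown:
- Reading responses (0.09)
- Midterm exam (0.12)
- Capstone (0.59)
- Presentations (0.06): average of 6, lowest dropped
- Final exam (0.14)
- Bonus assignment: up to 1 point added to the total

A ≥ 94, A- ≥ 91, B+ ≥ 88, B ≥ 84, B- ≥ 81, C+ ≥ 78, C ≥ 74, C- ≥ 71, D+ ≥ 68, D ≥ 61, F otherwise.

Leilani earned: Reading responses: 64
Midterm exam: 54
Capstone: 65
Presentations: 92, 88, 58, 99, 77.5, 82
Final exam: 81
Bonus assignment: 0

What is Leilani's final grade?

D

Presentations: drop 58 → average of remaining 5 = 438.5/5 = 87.7
Weighted total:
  Reading responses 64 × 0.09 = 5.76
  Midterm exam 54 × 0.12 = 6.48
  Capstone 65 × 0.59 = 38.35
  Presentations 87.7 × 0.06 = 5.262
  Final exam 81 × 0.14 = 11.34
Sum = 67.192
Bonus assignment: 67.192 + 0 = 67.192
67.192 is ≥ 61 and < 68 → D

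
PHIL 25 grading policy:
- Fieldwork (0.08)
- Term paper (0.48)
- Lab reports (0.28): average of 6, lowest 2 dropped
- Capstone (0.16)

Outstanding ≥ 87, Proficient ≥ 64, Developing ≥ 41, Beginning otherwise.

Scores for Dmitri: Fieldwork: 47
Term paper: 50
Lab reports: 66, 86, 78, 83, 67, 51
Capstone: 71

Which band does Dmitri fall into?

Lab reports: drop 51, 66 → average of remaining 4 = 314/4 = 78.5
Weighted total:
  Fieldwork 47 × 0.08 = 3.76
  Term paper 50 × 0.48 = 24
  Lab reports 78.5 × 0.28 = 21.98
  Capstone 71 × 0.16 = 11.36
Sum = 61.1
61.1 is ≥ 41 and < 64 → Developing

Developing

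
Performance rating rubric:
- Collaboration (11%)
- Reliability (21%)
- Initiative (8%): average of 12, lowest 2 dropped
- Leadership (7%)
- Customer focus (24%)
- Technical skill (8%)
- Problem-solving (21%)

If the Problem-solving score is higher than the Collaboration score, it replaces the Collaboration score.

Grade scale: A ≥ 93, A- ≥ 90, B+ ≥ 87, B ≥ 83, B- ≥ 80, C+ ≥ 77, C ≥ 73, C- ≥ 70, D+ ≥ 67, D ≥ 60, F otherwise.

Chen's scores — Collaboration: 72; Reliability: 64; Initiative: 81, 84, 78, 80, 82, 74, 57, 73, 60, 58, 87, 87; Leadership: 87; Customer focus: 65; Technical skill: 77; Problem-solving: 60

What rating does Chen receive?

Initiative: drop 57, 58 → average of remaining 10 = 786/10 = 78.6
Problem-solving (60) ≤ Collaboration (72), so Collaboration stays at 72.
Weighted total:
  Collaboration 72 × 0.11 = 7.92
  Reliability 64 × 0.21 = 13.44
  Initiative 78.6 × 0.08 = 6.288
  Leadership 87 × 0.07 = 6.09
  Customer focus 65 × 0.24 = 15.6
  Technical skill 77 × 0.08 = 6.16
  Problem-solving 60 × 0.21 = 12.6
Sum = 68.098
68.098 is ≥ 67 and < 70 → D+

D+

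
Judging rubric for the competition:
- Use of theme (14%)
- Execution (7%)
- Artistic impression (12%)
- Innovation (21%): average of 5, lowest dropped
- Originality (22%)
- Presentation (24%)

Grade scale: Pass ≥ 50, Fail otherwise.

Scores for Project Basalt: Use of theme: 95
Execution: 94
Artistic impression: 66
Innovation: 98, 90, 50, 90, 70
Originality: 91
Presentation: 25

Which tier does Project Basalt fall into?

Pass

Innovation: drop 50 → average of remaining 4 = 348/4 = 87
Weighted total:
  Use of theme 95 × 0.14 = 13.3
  Execution 94 × 0.07 = 6.58
  Artistic impression 66 × 0.12 = 7.92
  Innovation 87 × 0.21 = 18.27
  Originality 91 × 0.22 = 20.02
  Presentation 25 × 0.24 = 6
Sum = 72.09
72.09 ≥ 50 → Pass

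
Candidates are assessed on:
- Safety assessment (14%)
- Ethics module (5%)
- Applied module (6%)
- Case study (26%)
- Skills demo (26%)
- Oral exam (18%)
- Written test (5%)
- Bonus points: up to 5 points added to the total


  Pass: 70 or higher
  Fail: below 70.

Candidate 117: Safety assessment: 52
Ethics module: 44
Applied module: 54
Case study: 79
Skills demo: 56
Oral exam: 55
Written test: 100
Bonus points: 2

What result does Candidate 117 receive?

Fail

Weighted total:
  Safety assessment 52 × 0.14 = 7.28
  Ethics module 44 × 0.05 = 2.2
  Applied module 54 × 0.06 = 3.24
  Case study 79 × 0.26 = 20.54
  Skills demo 56 × 0.26 = 14.56
  Oral exam 55 × 0.18 = 9.9
  Written test 100 × 0.05 = 5
Sum = 62.72
Bonus points: 62.72 + 2 = 64.72
64.72 < 70 → Fail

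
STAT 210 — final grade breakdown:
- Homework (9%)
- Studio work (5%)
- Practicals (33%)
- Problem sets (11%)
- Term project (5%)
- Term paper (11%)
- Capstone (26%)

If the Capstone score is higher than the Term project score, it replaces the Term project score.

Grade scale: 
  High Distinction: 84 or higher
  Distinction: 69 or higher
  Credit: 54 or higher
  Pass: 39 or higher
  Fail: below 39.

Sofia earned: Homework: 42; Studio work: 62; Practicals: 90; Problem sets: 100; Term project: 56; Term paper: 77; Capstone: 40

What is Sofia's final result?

Distinction

Capstone (40) ≤ Term project (56), so Term project stays at 56.
Weighted total:
  Homework 42 × 0.09 = 3.78
  Studio work 62 × 0.05 = 3.1
  Practicals 90 × 0.33 = 29.7
  Problem sets 100 × 0.11 = 11
  Term project 56 × 0.05 = 2.8
  Term paper 77 × 0.11 = 8.47
  Capstone 40 × 0.26 = 10.4
Sum = 69.25
69.25 is ≥ 69 and < 84 → Distinction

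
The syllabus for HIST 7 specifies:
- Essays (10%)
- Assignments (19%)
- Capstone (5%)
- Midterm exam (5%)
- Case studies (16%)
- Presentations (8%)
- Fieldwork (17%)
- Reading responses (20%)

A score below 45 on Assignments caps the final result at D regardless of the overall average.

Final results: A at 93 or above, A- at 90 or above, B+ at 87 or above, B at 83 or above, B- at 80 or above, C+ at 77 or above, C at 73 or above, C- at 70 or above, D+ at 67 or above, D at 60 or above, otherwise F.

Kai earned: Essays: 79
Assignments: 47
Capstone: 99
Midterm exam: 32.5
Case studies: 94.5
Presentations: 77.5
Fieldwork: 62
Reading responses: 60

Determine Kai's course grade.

D+

Assignments score 47 ≥ 45: minimum met.
Weighted total:
  Essays 79 × 0.1 = 7.9
  Assignments 47 × 0.19 = 8.93
  Capstone 99 × 0.05 = 4.95
  Midterm exam 32.5 × 0.05 = 1.625
  Case studies 94.5 × 0.16 = 15.12
  Presentations 77.5 × 0.08 = 6.2
  Fieldwork 62 × 0.17 = 10.54
  Reading responses 60 × 0.2 = 12
Sum = 67.265
67.265 is ≥ 67 and < 70 → D+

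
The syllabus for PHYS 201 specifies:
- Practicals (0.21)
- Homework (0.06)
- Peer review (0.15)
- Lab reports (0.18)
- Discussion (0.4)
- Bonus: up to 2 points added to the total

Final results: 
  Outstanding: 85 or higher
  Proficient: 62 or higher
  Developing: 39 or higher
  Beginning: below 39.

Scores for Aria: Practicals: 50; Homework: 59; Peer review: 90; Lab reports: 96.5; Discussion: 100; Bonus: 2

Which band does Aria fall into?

Outstanding

Weighted total:
  Practicals 50 × 0.21 = 10.5
  Homework 59 × 0.06 = 3.54
  Peer review 90 × 0.15 = 13.5
  Lab reports 96.5 × 0.18 = 17.37
  Discussion 100 × 0.4 = 40
Sum = 84.91
Bonus: 84.91 + 2 = 86.91
86.91 ≥ 85 → Outstanding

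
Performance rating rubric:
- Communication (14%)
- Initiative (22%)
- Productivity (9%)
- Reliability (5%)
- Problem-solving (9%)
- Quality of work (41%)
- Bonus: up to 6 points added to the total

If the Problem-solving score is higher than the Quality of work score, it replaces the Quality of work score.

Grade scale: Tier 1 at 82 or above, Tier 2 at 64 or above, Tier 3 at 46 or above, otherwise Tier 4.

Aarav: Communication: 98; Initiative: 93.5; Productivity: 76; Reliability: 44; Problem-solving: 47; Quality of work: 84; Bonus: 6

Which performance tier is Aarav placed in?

Problem-solving (47) ≤ Quality of work (84), so Quality of work stays at 84.
Weighted total:
  Communication 98 × 0.14 = 13.72
  Initiative 93.5 × 0.22 = 20.57
  Productivity 76 × 0.09 = 6.84
  Reliability 44 × 0.05 = 2.2
  Problem-solving 47 × 0.09 = 4.23
  Quality of work 84 × 0.41 = 34.44
Sum = 82
Bonus: 82 + 6 = 88
88 ≥ 82 → Tier 1

Tier 1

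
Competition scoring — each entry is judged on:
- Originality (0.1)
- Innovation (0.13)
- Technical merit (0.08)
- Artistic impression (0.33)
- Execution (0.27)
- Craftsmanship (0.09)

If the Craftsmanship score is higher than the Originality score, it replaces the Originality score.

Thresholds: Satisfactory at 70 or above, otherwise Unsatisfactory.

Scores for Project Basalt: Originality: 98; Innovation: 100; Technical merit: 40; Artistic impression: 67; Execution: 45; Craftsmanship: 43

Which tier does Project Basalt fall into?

Unsatisfactory

Craftsmanship (43) ≤ Originality (98), so Originality stays at 98.
Weighted total:
  Originality 98 × 0.1 = 9.8
  Innovation 100 × 0.13 = 13
  Technical merit 40 × 0.08 = 3.2
  Artistic impression 67 × 0.33 = 22.11
  Execution 45 × 0.27 = 12.15
  Craftsmanship 43 × 0.09 = 3.87
Sum = 64.13
64.13 < 70 → Unsatisfactory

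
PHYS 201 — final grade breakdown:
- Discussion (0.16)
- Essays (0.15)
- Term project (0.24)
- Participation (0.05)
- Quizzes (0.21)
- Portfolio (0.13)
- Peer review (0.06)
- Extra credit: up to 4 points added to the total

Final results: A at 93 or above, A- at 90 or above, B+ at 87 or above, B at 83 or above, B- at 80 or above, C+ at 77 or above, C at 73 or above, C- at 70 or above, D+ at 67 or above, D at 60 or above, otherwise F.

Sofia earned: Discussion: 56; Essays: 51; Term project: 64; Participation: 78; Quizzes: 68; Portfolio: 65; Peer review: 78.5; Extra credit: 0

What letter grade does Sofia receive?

Weighted total:
  Discussion 56 × 0.16 = 8.96
  Essays 51 × 0.15 = 7.65
  Term project 64 × 0.24 = 15.36
  Participation 78 × 0.05 = 3.9
  Quizzes 68 × 0.21 = 14.28
  Portfolio 65 × 0.13 = 8.45
  Peer review 78.5 × 0.06 = 4.71
Sum = 63.31
Extra credit: 63.31 + 0 = 63.31
63.31 is ≥ 60 and < 67 → D

D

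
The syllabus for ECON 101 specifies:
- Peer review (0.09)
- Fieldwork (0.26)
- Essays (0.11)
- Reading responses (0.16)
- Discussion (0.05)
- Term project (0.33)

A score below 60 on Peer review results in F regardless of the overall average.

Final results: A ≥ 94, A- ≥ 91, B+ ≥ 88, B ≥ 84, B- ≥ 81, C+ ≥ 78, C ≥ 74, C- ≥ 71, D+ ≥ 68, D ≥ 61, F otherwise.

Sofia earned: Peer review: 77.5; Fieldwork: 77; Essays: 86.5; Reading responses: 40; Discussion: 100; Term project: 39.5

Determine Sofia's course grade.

F

Peer review score 77.5 ≥ 60: minimum met.
Weighted total:
  Peer review 77.5 × 0.09 = 6.975
  Fieldwork 77 × 0.26 = 20.02
  Essays 86.5 × 0.11 = 9.515
  Reading responses 40 × 0.16 = 6.4
  Discussion 100 × 0.05 = 5
  Term project 39.5 × 0.33 = 13.035
Sum = 60.945
60.945 < 61 → F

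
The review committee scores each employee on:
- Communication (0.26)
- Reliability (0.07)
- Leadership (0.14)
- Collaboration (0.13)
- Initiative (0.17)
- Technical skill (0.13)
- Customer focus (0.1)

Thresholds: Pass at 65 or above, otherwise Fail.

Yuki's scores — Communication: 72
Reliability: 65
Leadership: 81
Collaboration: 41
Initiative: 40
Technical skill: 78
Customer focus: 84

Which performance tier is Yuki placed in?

Pass

Weighted total:
  Communication 72 × 0.26 = 18.72
  Reliability 65 × 0.07 = 4.55
  Leadership 81 × 0.14 = 11.34
  Collaboration 41 × 0.13 = 5.33
  Initiative 40 × 0.17 = 6.8
  Technical skill 78 × 0.13 = 10.14
  Customer focus 84 × 0.1 = 8.4
Sum = 65.28
65.28 ≥ 65 → Pass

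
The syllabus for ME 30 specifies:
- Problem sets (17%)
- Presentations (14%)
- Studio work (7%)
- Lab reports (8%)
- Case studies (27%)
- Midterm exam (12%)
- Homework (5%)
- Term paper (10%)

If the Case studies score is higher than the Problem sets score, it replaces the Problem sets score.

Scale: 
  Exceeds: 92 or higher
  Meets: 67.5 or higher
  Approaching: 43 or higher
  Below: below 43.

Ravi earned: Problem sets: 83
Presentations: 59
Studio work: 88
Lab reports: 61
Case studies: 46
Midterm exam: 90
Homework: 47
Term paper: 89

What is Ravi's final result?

Case studies (46) ≤ Problem sets (83), so Problem sets stays at 83.
Weighted total:
  Problem sets 83 × 0.17 = 14.11
  Presentations 59 × 0.14 = 8.26
  Studio work 88 × 0.07 = 6.16
  Lab reports 61 × 0.08 = 4.88
  Case studies 46 × 0.27 = 12.42
  Midterm exam 90 × 0.12 = 10.8
  Homework 47 × 0.05 = 2.35
  Term paper 89 × 0.1 = 8.9
Sum = 67.88
67.88 is ≥ 67.5 and < 92 → Meets

Meets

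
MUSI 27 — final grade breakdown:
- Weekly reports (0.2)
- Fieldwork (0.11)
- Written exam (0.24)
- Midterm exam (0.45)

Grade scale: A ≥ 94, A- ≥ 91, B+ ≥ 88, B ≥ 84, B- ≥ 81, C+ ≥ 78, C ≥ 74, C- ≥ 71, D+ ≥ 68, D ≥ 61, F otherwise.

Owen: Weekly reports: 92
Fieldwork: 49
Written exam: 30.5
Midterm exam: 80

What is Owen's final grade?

D

Weighted total:
  Weekly reports 92 × 0.2 = 18.4
  Fieldwork 49 × 0.11 = 5.39
  Written exam 30.5 × 0.24 = 7.32
  Midterm exam 80 × 0.45 = 36
Sum = 67.11
67.11 is ≥ 61 and < 68 → D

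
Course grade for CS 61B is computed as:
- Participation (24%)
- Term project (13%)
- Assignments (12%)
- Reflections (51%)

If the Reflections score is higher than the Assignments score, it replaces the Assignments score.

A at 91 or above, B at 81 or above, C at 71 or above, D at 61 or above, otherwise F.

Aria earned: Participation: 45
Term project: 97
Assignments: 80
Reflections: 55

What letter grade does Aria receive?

D

Reflections (55) ≤ Assignments (80), so Assignments stays at 80.
Weighted total:
  Participation 45 × 0.24 = 10.8
  Term project 97 × 0.13 = 12.61
  Assignments 80 × 0.12 = 9.6
  Reflections 55 × 0.51 = 28.05
Sum = 61.06
61.06 is ≥ 61 and < 71 → D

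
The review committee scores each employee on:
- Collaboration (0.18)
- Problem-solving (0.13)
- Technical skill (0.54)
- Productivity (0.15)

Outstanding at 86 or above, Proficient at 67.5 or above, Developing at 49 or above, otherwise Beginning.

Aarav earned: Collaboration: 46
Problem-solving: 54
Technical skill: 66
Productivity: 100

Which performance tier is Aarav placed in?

Developing

Weighted total:
  Collaboration 46 × 0.18 = 8.28
  Problem-solving 54 × 0.13 = 7.02
  Technical skill 66 × 0.54 = 35.64
  Productivity 100 × 0.15 = 15
Sum = 65.94
65.94 is ≥ 49 and < 67.5 → Developing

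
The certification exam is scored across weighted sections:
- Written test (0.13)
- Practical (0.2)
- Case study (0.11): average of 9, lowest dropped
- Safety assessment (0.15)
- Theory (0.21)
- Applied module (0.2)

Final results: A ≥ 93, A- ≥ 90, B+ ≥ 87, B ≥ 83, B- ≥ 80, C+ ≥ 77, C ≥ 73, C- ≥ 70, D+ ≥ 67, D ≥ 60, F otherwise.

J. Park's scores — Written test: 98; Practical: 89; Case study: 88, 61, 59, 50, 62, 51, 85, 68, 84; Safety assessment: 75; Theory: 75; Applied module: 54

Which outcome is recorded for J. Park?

Case study: drop 50 → average of remaining 8 = 558/8 = 69.75
Weighted total:
  Written test 98 × 0.13 = 12.74
  Practical 89 × 0.2 = 17.8
  Case study 69.75 × 0.11 = 7.6725
  Safety assessment 75 × 0.15 = 11.25
  Theory 75 × 0.21 = 15.75
  Applied module 54 × 0.2 = 10.8
Sum = 76.0125
76.0125 is ≥ 73 and < 77 → C

C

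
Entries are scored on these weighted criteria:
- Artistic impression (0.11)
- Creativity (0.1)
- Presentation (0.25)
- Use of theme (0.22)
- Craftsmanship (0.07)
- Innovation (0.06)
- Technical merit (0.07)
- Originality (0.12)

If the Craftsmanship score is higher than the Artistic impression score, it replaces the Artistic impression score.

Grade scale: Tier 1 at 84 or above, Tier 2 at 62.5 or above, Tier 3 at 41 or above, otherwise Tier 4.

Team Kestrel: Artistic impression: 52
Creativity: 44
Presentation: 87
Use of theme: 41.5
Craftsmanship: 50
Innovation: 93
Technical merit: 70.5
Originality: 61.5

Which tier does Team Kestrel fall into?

Craftsmanship (50) ≤ Artistic impression (52), so Artistic impression stays at 52.
Weighted total:
  Artistic impression 52 × 0.11 = 5.72
  Creativity 44 × 0.1 = 4.4
  Presentation 87 × 0.25 = 21.75
  Use of theme 41.5 × 0.22 = 9.13
  Craftsmanship 50 × 0.07 = 3.5
  Innovation 93 × 0.06 = 5.58
  Technical merit 70.5 × 0.07 = 4.935
  Originality 61.5 × 0.12 = 7.38
Sum = 62.395
62.395 is ≥ 41 and < 62.5 → Tier 3

Tier 3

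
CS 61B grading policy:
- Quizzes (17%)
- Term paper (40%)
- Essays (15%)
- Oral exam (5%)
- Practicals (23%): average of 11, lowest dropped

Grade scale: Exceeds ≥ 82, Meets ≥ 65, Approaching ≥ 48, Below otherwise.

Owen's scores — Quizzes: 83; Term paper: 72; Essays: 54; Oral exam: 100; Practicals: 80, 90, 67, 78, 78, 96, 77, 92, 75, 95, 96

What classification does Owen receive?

Practicals: drop 67 → average of remaining 10 = 857/10 = 85.7
Weighted total:
  Quizzes 83 × 0.17 = 14.11
  Term paper 72 × 0.4 = 28.8
  Essays 54 × 0.15 = 8.1
  Oral exam 100 × 0.05 = 5
  Practicals 85.7 × 0.23 = 19.711
Sum = 75.721
75.721 is ≥ 65 and < 82 → Meets

Meets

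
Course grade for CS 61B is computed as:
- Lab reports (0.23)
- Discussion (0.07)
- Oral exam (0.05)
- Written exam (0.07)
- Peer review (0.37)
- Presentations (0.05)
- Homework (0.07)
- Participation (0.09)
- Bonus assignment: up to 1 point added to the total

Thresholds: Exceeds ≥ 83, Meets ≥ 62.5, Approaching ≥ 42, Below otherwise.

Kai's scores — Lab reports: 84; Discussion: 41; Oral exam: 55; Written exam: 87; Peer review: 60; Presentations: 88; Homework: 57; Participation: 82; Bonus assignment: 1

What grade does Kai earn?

Meets

Weighted total:
  Lab reports 84 × 0.23 = 19.32
  Discussion 41 × 0.07 = 2.87
  Oral exam 55 × 0.05 = 2.75
  Written exam 87 × 0.07 = 6.09
  Peer review 60 × 0.37 = 22.2
  Presentations 88 × 0.05 = 4.4
  Homework 57 × 0.07 = 3.99
  Participation 82 × 0.09 = 7.38
Sum = 69
Bonus assignment: 69 + 1 = 70
70 is ≥ 62.5 and < 83 → Meets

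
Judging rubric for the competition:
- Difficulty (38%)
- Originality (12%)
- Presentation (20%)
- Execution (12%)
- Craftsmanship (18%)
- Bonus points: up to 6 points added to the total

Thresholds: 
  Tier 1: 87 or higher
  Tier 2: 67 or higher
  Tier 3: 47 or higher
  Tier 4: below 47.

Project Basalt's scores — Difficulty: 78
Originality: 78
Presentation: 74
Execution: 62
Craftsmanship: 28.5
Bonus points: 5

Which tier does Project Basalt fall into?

Tier 2

Weighted total:
  Difficulty 78 × 0.38 = 29.64
  Originality 78 × 0.12 = 9.36
  Presentation 74 × 0.2 = 14.8
  Execution 62 × 0.12 = 7.44
  Craftsmanship 28.5 × 0.18 = 5.13
Sum = 66.37
Bonus points: 66.37 + 5 = 71.37
71.37 is ≥ 67 and < 87 → Tier 2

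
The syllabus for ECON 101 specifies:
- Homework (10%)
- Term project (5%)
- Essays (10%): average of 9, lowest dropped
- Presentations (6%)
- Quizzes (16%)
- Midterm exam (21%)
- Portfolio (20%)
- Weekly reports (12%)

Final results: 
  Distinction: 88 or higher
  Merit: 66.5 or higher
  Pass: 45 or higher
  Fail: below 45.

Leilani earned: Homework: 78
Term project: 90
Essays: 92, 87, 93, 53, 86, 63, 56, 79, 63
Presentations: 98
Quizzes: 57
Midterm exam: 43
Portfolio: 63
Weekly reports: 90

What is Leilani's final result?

Essays: drop 53 → average of remaining 8 = 619/8 = 77.375
Weighted total:
  Homework 78 × 0.1 = 7.8
  Term project 90 × 0.05 = 4.5
  Essays 77.375 × 0.1 = 7.7375
  Presentations 98 × 0.06 = 5.88
  Quizzes 57 × 0.16 = 9.12
  Midterm exam 43 × 0.21 = 9.03
  Portfolio 63 × 0.2 = 12.6
  Weekly reports 90 × 0.12 = 10.8
Sum = 67.4675
67.4675 is ≥ 66.5 and < 88 → Merit

Merit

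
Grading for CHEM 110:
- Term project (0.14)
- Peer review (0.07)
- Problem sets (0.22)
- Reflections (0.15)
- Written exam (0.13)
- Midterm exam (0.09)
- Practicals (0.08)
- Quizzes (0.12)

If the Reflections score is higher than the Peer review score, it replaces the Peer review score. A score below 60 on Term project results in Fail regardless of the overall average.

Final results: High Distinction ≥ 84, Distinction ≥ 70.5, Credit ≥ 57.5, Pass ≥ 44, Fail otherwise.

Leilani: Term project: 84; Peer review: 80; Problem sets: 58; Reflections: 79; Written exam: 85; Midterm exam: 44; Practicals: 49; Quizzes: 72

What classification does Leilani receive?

Credit

Reflections (79) ≤ Peer review (80), so Peer review stays at 80.
Term project score 84 ≥ 60: minimum met.
Weighted total:
  Term project 84 × 0.14 = 11.76
  Peer review 80 × 0.07 = 5.6
  Problem sets 58 × 0.22 = 12.76
  Reflections 79 × 0.15 = 11.85
  Written exam 85 × 0.13 = 11.05
  Midterm exam 44 × 0.09 = 3.96
  Practicals 49 × 0.08 = 3.92
  Quizzes 72 × 0.12 = 8.64
Sum = 69.54
69.54 is ≥ 57.5 and < 70.5 → Credit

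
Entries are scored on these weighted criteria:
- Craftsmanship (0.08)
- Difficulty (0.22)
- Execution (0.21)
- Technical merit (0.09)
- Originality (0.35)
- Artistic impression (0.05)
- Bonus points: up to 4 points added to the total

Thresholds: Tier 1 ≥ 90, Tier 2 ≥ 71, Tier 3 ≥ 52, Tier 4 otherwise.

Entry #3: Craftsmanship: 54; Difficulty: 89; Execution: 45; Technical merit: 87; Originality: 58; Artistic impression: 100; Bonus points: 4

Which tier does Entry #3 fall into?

Weighted total:
  Craftsmanship 54 × 0.08 = 4.32
  Difficulty 89 × 0.22 = 19.58
  Execution 45 × 0.21 = 9.45
  Technical merit 87 × 0.09 = 7.83
  Originality 58 × 0.35 = 20.3
  Artistic impression 100 × 0.05 = 5
Sum = 66.48
Bonus points: 66.48 + 4 = 70.48
70.48 is ≥ 52 and < 71 → Tier 3

Tier 3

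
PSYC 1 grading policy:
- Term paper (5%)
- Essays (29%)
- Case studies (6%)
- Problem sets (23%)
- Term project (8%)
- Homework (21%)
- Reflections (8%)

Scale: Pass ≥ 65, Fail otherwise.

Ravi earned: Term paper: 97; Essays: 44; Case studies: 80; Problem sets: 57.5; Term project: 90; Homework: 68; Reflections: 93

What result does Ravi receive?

Weighted total:
  Term paper 97 × 0.05 = 4.85
  Essays 44 × 0.29 = 12.76
  Case studies 80 × 0.06 = 4.8
  Problem sets 57.5 × 0.23 = 13.225
  Term project 90 × 0.08 = 7.2
  Homework 68 × 0.21 = 14.28
  Reflections 93 × 0.08 = 7.44
Sum = 64.555
64.555 < 65 → Fail

Fail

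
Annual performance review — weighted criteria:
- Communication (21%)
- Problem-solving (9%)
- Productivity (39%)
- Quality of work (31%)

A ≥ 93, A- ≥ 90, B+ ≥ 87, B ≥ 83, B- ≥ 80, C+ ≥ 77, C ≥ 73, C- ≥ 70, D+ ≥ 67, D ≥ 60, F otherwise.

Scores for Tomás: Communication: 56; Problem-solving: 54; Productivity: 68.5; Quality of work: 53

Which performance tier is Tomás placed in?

F

Weighted total:
  Communication 56 × 0.21 = 11.76
  Problem-solving 54 × 0.09 = 4.86
  Productivity 68.5 × 0.39 = 26.715
  Quality of work 53 × 0.31 = 16.43
Sum = 59.765
59.765 < 60 → F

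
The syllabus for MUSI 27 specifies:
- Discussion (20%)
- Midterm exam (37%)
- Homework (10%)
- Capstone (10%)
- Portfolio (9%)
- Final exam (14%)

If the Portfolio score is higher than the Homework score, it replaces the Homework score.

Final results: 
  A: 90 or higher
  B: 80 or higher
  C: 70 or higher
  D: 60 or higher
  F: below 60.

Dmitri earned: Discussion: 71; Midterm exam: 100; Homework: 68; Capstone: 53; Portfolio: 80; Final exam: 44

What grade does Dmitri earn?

Portfolio (80) > Homework (68), so Homework counts as 80.
Weighted total:
  Discussion 71 × 0.2 = 14.2
  Midterm exam 100 × 0.37 = 37
  Homework 80 × 0.1 = 8
  Capstone 53 × 0.1 = 5.3
  Portfolio 80 × 0.09 = 7.2
  Final exam 44 × 0.14 = 6.16
Sum = 77.86
77.86 is ≥ 70 and < 80 → C

C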